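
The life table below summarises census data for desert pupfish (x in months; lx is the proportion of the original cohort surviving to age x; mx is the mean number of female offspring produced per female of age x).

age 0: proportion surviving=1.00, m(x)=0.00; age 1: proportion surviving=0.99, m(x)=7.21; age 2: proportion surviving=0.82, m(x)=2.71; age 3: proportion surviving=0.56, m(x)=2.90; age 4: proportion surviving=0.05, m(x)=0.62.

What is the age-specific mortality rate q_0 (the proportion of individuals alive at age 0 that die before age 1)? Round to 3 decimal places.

q_0 = (l_0 − l_1) / l_0 = (1 − 0.99) / 1
     = 0.01 / 1 = 0.01 → 0.010

0.010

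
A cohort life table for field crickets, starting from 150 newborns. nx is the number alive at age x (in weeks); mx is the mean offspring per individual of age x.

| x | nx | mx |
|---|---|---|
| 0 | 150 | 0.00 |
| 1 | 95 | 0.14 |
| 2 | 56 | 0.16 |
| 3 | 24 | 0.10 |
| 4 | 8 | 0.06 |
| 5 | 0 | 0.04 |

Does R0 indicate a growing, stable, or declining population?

lx = nx/n0 = nx/150: 1, 0.63333…, 0.37333…, 0.16, 0.05333…, 0
R0 = Σ lx·mx = 0 + 0.088667… + 0.059733… + 0.016 + 0.0032… + 0 = 0.1676…
R0 < 1, so the population is declining.

declining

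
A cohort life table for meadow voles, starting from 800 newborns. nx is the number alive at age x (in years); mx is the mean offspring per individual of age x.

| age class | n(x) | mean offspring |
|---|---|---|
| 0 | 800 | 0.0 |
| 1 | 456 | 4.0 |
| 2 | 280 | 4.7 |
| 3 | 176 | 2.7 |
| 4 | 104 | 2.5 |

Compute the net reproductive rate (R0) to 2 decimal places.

4.84

lx = nx/n0 = nx/800: 1, 0.57, 0.35, 0.22, 0.13
lx·mx by age: 0, 2.28, 1.645, 0.594, 0.325
R0 = Σ lx·mx = 4.844 → 4.84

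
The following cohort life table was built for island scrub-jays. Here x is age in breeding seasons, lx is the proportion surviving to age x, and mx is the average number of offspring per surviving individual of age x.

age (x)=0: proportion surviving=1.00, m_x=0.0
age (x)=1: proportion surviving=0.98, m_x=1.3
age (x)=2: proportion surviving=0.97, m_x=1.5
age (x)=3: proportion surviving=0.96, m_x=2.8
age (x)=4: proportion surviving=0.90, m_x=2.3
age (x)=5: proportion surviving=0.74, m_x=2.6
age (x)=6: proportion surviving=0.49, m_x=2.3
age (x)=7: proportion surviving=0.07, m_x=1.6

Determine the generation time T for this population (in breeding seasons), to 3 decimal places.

3.539

lx·mx: 0, 1.274, 1.455, 2.688, 2.07, 1.924, 1.127, 0.112 → R0 = 10.65
x·lx·mx: 0, 1.274, 2.91, 8.064, 8.28, 9.62, 6.762, 0.784 → Σ = 37.694
T = 37.694 / 10.65 = 3.539343… → 3.539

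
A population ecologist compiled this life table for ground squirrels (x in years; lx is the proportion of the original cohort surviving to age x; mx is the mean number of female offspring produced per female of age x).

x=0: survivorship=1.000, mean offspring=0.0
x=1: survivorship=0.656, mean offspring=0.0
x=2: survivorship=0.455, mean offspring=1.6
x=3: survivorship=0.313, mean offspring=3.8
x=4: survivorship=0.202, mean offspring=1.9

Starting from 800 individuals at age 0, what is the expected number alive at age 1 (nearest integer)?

525

Expected survivors = N0 · l_1 = 800 × 0.656 = 524.8 → 525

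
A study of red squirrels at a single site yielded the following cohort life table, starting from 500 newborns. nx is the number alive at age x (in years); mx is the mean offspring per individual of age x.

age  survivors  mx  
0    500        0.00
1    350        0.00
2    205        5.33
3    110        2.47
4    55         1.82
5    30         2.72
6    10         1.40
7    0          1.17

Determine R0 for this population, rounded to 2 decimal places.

3.12

lx = nx/n0 = nx/500: 1, 0.7, 0.41, 0.22, 0.11, 0.06, 0.02, 0
lx·mx by age: 0, 0, 2.1853, 0.5434, 0.2002, 0.1632, 0.028, 0
R0 = Σ lx·mx = 3.1201 → 3.12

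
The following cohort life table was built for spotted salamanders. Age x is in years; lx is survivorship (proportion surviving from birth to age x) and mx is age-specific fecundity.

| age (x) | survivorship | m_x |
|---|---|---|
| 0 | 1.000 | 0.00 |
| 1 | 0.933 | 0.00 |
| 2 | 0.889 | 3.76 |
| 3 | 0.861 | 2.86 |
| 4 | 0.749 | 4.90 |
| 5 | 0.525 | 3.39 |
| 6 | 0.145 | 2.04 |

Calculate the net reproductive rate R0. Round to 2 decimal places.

lx·mx by age: 0, 0, 3.34264, 2.46246, 3.6701, 1.77975, 0.2958
R0 = Σ lx·mx = 11.55075 → 11.55

11.55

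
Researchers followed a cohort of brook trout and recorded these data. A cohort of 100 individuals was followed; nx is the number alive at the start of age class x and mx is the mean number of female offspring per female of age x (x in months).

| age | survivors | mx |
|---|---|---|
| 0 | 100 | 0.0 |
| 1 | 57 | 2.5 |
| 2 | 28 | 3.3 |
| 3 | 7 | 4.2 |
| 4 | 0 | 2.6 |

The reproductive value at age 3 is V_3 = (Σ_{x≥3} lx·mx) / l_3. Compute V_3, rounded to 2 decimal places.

lx = nx/n0 = nx/100: 1, 0.57, 0.28, 0.07, 0
lx·mx for x ≥ 3: 0.294, 0 → sum = 0.294
V_3 = 0.294 / l_3 = 0.294 / 0.07 = 4.2 → 4.20

4.20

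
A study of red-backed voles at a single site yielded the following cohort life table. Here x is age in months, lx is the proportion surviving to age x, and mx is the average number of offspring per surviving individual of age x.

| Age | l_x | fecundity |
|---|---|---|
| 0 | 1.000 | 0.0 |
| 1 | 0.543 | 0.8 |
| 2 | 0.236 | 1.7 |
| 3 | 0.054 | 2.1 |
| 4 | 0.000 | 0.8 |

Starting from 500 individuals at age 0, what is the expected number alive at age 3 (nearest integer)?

Expected survivors = N0 · l_3 = 500 × 0.054 = 27 → 27

27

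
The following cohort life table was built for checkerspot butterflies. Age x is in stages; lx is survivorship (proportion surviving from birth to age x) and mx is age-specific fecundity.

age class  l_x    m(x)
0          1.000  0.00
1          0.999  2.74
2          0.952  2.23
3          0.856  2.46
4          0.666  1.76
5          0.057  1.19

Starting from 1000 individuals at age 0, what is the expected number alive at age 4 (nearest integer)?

Expected survivors = N0 · l_4 = 1000 × 0.666 = 666 → 666

666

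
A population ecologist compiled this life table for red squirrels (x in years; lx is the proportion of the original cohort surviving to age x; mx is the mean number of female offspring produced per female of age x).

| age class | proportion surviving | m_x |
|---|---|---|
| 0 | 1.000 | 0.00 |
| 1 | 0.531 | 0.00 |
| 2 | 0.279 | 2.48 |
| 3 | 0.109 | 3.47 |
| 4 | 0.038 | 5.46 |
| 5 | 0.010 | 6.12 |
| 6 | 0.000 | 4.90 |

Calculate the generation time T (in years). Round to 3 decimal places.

2.730

lx·mx: 0, 0, 0.69192, 0.37823, 0.20748, 0.0612, 0 → R0 = 1.33883
x·lx·mx: 0, 0, 1.38384, 1.13469, 0.82992, 0.306, 0 → Σ = 3.65445
T = 3.65445 / 1.33883 = 2.729585… → 2.730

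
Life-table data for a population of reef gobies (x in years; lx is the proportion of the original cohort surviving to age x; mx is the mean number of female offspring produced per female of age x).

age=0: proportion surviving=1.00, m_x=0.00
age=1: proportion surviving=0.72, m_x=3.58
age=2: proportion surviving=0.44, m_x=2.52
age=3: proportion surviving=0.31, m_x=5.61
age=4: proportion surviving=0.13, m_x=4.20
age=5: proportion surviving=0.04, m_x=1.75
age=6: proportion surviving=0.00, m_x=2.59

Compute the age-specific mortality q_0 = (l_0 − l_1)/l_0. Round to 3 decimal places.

q_0 = (l_0 − l_1) / l_0 = (1 − 0.72) / 1
     = 0.28 / 1 = 0.28 → 0.280

0.280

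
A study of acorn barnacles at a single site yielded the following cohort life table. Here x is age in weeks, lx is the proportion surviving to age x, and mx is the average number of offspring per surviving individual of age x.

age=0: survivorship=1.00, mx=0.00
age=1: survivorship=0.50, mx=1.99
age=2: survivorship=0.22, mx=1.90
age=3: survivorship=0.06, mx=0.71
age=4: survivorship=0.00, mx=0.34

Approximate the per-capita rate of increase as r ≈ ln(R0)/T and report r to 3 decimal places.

0.279

R0 = Σ lx·mx = 0 + 0.995 + 0.418 + 0.0426 + 0 = 1.4556
Σ x·lx·mx = 1.9588; T = 1.9588/1.4556 = 1.3457…
r ≈ ln(R0)/T = ln(1.4556)/1.3457… = 0.27898… → 0.279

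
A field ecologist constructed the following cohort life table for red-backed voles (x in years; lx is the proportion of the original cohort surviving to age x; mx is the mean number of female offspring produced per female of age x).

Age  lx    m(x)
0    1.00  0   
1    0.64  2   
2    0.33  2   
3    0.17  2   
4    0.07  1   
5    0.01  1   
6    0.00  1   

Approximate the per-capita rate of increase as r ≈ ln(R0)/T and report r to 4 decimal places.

0.5130

R0 = Σ lx·mx = 0 + 1.28 + 0.66 + 0.34 + 0.07 + 0.01 + 0 = 2.36
Σ x·lx·mx = 3.95; T = 3.95/2.36 = 1.67373…
r ≈ ln(R0)/T = ln(2.36)/1.67373… = 0.513023… → 0.5130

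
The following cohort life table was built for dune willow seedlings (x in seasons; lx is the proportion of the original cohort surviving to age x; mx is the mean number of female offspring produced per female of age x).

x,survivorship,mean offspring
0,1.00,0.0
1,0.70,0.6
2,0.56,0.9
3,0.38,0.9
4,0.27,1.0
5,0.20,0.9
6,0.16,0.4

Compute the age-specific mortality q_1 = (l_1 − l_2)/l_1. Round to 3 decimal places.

q_1 = (l_1 − l_2) / l_1 = (0.7 − 0.56) / 0.7
     = 0.14 / 0.7 = 0.2 → 0.200

0.200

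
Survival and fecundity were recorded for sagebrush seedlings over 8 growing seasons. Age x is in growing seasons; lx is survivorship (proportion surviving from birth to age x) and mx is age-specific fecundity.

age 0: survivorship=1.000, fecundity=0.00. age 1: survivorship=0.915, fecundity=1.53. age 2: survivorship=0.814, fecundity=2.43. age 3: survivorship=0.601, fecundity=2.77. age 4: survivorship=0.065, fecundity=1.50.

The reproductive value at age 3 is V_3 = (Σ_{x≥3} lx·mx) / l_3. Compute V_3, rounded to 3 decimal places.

lx·mx for x ≥ 3: 1.66477, 0.0975 → sum = 1.76227
V_3 = 1.76227 / l_3 = 1.76227 / 0.601 = 2.93223… → 2.932

2.932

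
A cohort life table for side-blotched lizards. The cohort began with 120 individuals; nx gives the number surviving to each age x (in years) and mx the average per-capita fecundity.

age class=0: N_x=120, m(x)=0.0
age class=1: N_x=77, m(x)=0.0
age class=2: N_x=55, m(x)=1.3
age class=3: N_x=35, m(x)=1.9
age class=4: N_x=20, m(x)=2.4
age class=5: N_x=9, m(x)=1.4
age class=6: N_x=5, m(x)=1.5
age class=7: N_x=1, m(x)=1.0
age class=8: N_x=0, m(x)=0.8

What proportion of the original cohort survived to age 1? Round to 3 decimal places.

l_1 = n_1/n_0 = 77/120 = 0.641667… → 0.642

0.642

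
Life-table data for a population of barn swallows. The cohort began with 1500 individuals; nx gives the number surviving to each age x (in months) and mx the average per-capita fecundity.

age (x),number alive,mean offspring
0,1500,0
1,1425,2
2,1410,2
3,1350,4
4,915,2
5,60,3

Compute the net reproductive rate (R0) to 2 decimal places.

8.72

lx = nx/n0 = nx/1500: 1, 0.95, 0.94, 0.9, 0.61, 0.04
lx·mx by age: 0, 1.9, 1.88, 3.6, 1.22, 0.12
R0 = Σ lx·mx = 8.72 → 8.72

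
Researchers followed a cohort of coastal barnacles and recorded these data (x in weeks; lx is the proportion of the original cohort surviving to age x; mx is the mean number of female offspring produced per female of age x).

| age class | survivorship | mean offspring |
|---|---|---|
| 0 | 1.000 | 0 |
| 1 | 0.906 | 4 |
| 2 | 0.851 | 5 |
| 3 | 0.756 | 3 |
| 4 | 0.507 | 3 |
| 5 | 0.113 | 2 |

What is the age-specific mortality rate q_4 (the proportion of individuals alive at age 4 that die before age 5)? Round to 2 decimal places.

q_4 = (l_4 − l_5) / l_4 = (0.507 − 0.113) / 0.507
     = 0.394 / 0.507 = 0.77712… → 0.78

0.78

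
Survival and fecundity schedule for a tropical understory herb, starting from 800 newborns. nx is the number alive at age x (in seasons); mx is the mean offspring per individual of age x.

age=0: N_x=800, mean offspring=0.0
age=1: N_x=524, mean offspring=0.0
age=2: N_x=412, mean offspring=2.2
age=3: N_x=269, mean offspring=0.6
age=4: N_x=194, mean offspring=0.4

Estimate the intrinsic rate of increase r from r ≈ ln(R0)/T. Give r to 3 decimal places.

lx = nx/n0 = nx/800: 1, 0.655, 0.515, 0.33625, 0.2425
R0 = Σ lx·mx = 0 + 0 + 1.133 + 0.20175… + 0.097 = 1.43175
Σ x·lx·mx = 3.25925; T = 3.25925/1.43175 = 2.27641…
r ≈ ln(R0)/T = ln(1.43175)/2.27641… = 0.15766… → 0.158

0.158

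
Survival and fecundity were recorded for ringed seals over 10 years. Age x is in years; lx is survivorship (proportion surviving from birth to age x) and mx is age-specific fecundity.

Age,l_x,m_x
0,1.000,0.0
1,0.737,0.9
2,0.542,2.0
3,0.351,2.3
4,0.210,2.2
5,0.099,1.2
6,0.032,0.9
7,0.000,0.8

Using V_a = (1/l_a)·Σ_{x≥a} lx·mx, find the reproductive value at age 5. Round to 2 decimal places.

lx·mx for x ≥ 5: 0.1188, 0.0288, 0 → sum = 0.1476
V_5 = 0.1476 / l_5 = 0.1476 / 0.099 = 1.490909… → 1.49

1.49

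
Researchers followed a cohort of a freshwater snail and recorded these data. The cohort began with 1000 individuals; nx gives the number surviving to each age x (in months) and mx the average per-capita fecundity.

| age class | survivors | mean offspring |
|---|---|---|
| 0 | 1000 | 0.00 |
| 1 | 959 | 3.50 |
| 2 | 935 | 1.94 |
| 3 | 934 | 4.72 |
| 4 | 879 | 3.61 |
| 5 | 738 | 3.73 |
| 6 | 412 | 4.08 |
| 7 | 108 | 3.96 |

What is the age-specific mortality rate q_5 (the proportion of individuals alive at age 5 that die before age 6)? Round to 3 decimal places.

lx = nx/n0 = nx/1000: 1, 0.959, 0.935, 0.934, 0.879, 0.738, 0.412, 0.108
q_5 = (l_5 − l_6) / l_5 = (0.738 − 0.412) / 0.738
     = 0.326 / 0.738 = 0.441734… → 0.442

0.442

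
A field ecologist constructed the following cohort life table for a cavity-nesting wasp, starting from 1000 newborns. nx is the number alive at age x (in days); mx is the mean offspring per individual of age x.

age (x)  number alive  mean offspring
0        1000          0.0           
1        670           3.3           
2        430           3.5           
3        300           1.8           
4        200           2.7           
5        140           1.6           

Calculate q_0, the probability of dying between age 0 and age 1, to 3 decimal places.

lx = nx/n0 = nx/1000: 1, 0.67, 0.43, 0.3, 0.2, 0.14
q_0 = (l_0 − l_1) / l_0 = (1 − 0.67) / 1
     = 0.33 / 1 = 0.33 → 0.330

0.330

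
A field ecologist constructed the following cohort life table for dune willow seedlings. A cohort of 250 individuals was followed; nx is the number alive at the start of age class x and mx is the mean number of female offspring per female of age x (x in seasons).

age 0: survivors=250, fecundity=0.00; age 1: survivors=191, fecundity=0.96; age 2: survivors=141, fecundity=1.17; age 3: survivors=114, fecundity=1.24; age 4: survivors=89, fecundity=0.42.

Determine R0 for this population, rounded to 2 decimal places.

lx = nx/n0 = nx/250: 1, 0.764, 0.564, 0.456, 0.356
lx·mx by age: 0, 0.73344, 0.65988, 0.56544, 0.14952
R0 = Σ lx·mx = 2.10828 → 2.11

2.11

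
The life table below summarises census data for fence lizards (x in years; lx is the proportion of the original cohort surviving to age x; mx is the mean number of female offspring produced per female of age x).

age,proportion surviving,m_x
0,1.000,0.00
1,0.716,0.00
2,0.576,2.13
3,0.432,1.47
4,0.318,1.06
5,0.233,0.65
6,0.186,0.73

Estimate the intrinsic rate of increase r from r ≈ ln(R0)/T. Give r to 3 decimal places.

R0 = Σ lx·mx = 0 + 0 + 1.22688 + 0.63504 + 0.33708 + 0.15145 + 0.13578 = 2.48623
Σ x·lx·mx = 7.27913; T = 7.27913/2.48623 = 2.92778…
r ≈ ln(R0)/T = ln(2.48623)/2.92778… = 0.31108… → 0.311

0.311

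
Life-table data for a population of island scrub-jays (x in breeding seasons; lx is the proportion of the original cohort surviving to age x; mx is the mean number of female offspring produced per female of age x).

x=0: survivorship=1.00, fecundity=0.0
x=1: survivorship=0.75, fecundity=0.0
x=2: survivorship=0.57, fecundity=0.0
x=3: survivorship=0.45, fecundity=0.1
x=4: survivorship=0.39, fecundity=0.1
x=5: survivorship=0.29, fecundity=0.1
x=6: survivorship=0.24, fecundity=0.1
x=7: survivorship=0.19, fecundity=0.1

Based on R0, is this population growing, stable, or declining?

R0 = Σ lx·mx = 0 + 0 + 0 + 0.045 + 0.039 + 0.029 + 0.024 + 0.019 = 0.156
R0 < 1, so the population is declining.

declining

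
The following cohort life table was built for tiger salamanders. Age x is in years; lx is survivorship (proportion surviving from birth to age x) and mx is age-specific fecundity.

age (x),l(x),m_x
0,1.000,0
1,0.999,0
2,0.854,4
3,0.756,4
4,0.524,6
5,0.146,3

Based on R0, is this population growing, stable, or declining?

growing

R0 = Σ lx·mx = 0 + 0 + 3.416 + 3.024 + 3.144 + 0.438 = 10.022
R0 > 1, so the population is growing.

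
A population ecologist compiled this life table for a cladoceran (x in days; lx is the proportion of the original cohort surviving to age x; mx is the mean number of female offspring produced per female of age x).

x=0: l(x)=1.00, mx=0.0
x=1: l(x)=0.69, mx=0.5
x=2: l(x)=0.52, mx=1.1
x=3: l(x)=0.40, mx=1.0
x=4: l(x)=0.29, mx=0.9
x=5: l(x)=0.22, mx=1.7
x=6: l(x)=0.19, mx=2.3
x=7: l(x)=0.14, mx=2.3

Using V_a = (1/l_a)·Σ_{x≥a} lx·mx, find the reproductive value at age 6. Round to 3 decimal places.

3.995

lx·mx for x ≥ 6: 0.437, 0.322 → sum = 0.759
V_6 = 0.759 / l_6 = 0.759 / 0.19 = 3.994737… → 3.995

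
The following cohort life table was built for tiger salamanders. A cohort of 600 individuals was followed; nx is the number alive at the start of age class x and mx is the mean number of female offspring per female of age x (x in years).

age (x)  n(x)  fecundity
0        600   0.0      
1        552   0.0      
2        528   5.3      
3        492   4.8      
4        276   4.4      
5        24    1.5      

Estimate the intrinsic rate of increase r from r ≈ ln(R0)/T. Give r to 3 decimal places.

lx = nx/n0 = nx/600: 1, 0.92, 0.88, 0.82, 0.46, 0.04
R0 = Σ lx·mx = 0 + 0 + 4.664 + 3.936 + 2.024 + 0.06 = 10.684
Σ x·lx·mx = 29.532; T = 29.532/10.684 = 2.76413…
r ≈ ln(R0)/T = ln(10.684)/2.76413… = 0.85696… → 0.857

0.857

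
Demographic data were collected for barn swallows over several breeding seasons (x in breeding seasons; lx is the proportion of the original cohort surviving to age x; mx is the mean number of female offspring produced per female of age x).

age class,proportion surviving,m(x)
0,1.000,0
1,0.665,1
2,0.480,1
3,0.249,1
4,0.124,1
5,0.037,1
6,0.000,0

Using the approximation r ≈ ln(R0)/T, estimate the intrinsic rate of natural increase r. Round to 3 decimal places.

R0 = Σ lx·mx = 0 + 0.665 + 0.48 + 0.249 + 0.124 + 0.037 + 0 = 1.555
Σ x·lx·mx = 3.053; T = 3.053/1.555 = 1.96334…
r ≈ ln(R0)/T = ln(1.555)/1.96334… = 0.22486… → 0.225

0.225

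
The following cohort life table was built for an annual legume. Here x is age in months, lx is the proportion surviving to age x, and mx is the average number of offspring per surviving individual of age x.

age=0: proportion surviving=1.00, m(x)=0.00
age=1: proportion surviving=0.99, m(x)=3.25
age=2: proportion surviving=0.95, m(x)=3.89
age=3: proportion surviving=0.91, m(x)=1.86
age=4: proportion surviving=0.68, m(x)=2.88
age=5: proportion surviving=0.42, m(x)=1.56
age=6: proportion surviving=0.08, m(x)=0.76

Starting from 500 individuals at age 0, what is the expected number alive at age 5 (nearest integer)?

Expected survivors = N0 · l_5 = 500 × 0.42 = 210 → 210

210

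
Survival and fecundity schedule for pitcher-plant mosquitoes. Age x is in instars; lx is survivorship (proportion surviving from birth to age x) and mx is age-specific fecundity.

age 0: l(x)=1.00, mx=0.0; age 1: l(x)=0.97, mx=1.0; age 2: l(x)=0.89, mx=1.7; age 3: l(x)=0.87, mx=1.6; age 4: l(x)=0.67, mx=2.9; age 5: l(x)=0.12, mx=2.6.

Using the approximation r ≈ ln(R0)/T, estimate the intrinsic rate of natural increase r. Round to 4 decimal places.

R0 = Σ lx·mx = 0 + 0.97 + 1.513 + 1.392 + 1.943 + 0.312 = 6.13
Σ x·lx·mx = 17.504; T = 17.504/6.13 = 2.85546…
r ≈ ln(R0)/T = ln(6.13)/2.85546… = 0.634991… → 0.6350

0.6350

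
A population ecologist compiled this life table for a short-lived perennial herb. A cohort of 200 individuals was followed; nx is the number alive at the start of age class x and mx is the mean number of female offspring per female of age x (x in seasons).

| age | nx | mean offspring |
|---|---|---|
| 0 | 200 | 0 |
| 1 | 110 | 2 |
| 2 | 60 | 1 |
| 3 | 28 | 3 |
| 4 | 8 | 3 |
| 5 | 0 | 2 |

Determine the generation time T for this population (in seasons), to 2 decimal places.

1.77

lx = nx/n0 = nx/200: 1, 0.55, 0.3, 0.14, 0.04, 0
lx·mx: 0, 1.1, 0.3, 0.42, 0.12, 0 → R0 = 1.94
x·lx·mx: 0, 1.1, 0.6, 1.26, 0.48, 0 → Σ = 3.44
T = 3.44 / 1.94 = 1.773196… → 1.77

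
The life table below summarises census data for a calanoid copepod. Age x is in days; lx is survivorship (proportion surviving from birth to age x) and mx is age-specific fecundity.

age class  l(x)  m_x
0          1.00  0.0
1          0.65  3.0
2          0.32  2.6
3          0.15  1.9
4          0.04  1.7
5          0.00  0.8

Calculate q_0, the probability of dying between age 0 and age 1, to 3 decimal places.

0.350

q_0 = (l_0 − l_1) / l_0 = (1 − 0.65) / 1
     = 0.35 / 1 = 0.35 → 0.350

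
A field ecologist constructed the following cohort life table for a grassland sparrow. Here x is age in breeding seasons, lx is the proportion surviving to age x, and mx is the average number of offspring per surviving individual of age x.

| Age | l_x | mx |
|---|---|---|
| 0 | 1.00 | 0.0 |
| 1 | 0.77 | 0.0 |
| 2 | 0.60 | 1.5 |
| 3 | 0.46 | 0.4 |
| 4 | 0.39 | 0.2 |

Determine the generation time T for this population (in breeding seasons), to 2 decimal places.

lx·mx: 0, 0, 0.9, 0.184, 0.078 → R0 = 1.162
x·lx·mx: 0, 0, 1.8, 0.552, 0.312 → Σ = 2.664
T = 2.664 / 1.162 = 2.292599… → 2.29

2.29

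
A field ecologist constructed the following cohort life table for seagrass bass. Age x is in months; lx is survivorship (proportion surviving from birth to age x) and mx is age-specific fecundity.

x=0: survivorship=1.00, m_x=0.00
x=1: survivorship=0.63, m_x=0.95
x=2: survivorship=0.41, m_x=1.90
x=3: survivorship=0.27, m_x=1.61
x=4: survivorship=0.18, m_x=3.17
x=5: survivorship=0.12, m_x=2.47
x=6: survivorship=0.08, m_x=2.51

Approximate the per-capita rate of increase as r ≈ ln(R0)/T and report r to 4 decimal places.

R0 = Σ lx·mx = 0 + 0.5985 + 0.779 + 0.4347 + 0.5706 + 0.2964 + 0.2008 = 2.88
Σ x·lx·mx = 8.4298; T = 8.4298/2.88 = 2.92701…
r ≈ ln(R0)/T = ln(2.88)/2.92701… = 0.361389… → 0.3614

0.3614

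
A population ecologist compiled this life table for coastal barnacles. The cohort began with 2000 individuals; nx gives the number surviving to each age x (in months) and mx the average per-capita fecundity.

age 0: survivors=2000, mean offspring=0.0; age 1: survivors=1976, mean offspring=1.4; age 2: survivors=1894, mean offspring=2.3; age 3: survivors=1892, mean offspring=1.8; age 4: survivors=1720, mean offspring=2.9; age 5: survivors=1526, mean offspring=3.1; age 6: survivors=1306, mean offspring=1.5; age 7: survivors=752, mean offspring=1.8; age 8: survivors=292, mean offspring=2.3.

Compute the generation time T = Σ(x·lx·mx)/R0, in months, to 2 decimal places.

3.79

lx = nx/n0 = nx/2000: 1, 0.988, 0.947, 0.946, 0.86, 0.763, 0.653, 0.376, 0.146
lx·mx: 0, 1.3832, 2.1781, 1.7028, 2.494, 2.3653, 0.9795, 0.6768, 0.3358 → R0 = 12.1155
x·lx·mx: 0, 1.3832, 4.3562, 5.1084, 9.976, 11.8265, 5.877, 4.7376, 2.6864 → Σ = 45.9513
T = 45.9513 / 12.1155 = 3.79277… → 3.79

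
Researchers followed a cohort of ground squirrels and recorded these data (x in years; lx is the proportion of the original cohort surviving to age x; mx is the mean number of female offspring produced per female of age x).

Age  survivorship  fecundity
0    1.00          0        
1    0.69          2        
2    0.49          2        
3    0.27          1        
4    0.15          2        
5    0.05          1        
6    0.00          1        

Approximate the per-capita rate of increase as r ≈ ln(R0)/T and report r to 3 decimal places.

R0 = Σ lx·mx = 0 + 1.38 + 0.98 + 0.27 + 0.3 + 0.05 + 0 = 2.98
Σ x·lx·mx = 5.6; T = 5.6/2.98 = 1.87919…
r ≈ ln(R0)/T = ln(2.98)/1.87919… = 0.58106… → 0.581

0.581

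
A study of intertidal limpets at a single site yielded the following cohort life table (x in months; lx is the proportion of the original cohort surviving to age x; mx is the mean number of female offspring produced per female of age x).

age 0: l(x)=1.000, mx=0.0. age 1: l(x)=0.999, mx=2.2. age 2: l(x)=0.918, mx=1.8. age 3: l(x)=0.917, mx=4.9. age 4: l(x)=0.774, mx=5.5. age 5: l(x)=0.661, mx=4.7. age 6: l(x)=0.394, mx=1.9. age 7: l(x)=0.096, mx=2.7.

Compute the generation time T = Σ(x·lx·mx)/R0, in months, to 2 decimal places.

lx·mx: 0, 2.1978, 1.6524, 4.4933, 4.257, 3.1067, 0.7486, 0.2592 → R0 = 16.715
x·lx·mx: 0, 2.1978, 3.3048, 13.4799, 17.028, 15.5335, 4.4916, 1.8144 → Σ = 57.85
T = 57.85 / 16.715 = 3.460963… → 3.46

3.46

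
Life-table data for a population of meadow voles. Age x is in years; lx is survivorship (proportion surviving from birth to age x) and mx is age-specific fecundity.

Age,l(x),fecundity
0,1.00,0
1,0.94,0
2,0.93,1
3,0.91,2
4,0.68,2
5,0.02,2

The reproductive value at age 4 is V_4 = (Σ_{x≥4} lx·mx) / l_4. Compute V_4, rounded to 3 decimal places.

2.059

lx·mx for x ≥ 4: 1.36, 0.04 → sum = 1.4
V_4 = 1.4 / l_4 = 1.4 / 0.68 = 2.058824… → 2.059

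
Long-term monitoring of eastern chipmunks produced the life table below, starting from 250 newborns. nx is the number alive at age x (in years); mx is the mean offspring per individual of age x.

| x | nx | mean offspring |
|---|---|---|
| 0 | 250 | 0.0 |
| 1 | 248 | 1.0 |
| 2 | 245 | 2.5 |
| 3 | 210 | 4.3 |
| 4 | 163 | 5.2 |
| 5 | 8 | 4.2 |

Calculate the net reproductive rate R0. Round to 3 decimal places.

10.579

lx = nx/n0 = nx/250: 1, 0.992, 0.98, 0.84, 0.652, 0.032
lx·mx by age: 0, 0.992, 2.45, 3.612, 3.3904, 0.1344
R0 = Σ lx·mx = 10.5788 → 10.579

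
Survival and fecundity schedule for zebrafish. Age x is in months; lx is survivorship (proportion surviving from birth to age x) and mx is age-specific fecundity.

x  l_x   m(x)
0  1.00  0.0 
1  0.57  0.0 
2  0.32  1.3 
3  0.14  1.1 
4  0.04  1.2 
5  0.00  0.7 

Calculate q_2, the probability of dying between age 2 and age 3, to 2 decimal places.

q_2 = (l_2 − l_3) / l_2 = (0.32 − 0.14) / 0.32
     = 0.18 / 0.32 = 0.5625 → 0.56

0.56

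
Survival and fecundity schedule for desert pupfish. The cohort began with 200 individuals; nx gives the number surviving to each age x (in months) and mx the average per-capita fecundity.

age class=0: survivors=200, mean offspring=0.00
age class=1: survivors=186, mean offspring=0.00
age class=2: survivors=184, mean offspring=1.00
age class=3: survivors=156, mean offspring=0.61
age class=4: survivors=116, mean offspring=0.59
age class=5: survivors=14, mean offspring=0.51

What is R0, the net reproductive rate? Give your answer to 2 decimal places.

lx = nx/n0 = nx/200: 1, 0.93, 0.92, 0.78, 0.58, 0.07
lx·mx by age: 0, 0, 0.92, 0.4758, 0.3422, 0.0357
R0 = Σ lx·mx = 1.7737 → 1.77

1.77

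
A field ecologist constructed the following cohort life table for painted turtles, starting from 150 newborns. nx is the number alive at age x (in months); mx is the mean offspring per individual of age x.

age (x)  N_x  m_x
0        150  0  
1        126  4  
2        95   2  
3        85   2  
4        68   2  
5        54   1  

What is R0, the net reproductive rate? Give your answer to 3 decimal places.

lx = nx/n0 = nx/150: 1, 0.84, 0.63333…, 0.56667…, 0.45333…, 0.36
lx·mx by age: 0, 3.36, 1.266667…, 1.133333…, 0.906667…, 0.36
R0 = Σ lx·mx = 7.026667… → 7.027

7.027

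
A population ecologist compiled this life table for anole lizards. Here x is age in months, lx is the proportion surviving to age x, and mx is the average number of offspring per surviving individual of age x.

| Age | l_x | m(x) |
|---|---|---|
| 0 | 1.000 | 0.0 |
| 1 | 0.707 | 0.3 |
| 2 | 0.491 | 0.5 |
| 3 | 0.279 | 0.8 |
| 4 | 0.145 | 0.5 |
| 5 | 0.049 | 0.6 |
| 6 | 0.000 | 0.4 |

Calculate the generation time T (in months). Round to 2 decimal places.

2.31

lx·mx: 0, 0.2121, 0.2455, 0.2232, 0.0725, 0.0294, 0 → R0 = 0.7827
x·lx·mx: 0, 0.2121, 0.491, 0.6696, 0.29, 0.147, 0 → Σ = 1.8097
T = 1.8097 / 0.7827 = 2.312125… → 2.31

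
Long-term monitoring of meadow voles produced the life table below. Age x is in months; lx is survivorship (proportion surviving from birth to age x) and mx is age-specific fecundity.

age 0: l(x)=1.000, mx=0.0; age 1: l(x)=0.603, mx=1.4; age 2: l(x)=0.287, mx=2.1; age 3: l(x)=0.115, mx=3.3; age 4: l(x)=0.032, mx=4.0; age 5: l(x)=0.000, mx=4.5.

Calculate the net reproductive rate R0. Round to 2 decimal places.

lx·mx by age: 0, 0.8442, 0.6027, 0.3795, 0.128, 0
R0 = Σ lx·mx = 1.9544 → 1.95

1.95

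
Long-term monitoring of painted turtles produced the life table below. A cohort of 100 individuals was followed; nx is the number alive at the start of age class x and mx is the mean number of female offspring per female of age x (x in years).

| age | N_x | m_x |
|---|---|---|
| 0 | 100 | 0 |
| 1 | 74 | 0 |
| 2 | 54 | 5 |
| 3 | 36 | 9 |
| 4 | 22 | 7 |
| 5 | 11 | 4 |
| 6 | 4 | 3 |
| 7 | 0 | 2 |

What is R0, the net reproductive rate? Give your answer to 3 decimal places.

lx = nx/n0 = nx/100: 1, 0.74, 0.54, 0.36, 0.22, 0.11, 0.04, 0
lx·mx by age: 0, 0, 2.7, 3.24, 1.54, 0.44, 0.12, 0
R0 = Σ lx·mx = 8.04 → 8.040

8.040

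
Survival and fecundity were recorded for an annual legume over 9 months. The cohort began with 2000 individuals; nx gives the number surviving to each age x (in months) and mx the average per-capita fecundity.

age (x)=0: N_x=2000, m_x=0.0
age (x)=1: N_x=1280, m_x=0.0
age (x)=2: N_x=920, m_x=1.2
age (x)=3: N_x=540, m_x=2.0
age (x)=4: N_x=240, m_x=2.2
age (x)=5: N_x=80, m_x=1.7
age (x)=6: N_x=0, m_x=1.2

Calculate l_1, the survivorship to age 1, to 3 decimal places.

l_1 = n_1/n_0 = 1280/2000 = 0.64 → 0.640

0.640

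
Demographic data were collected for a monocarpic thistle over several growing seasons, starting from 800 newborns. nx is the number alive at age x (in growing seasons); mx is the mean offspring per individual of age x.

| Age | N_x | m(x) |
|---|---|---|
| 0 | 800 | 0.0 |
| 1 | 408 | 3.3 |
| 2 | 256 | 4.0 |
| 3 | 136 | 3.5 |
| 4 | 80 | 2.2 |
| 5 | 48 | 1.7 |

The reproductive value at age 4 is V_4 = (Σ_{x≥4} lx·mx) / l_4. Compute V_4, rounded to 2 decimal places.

lx = nx/n0 = nx/800: 1, 0.51, 0.32, 0.17, 0.1, 0.06
lx·mx for x ≥ 4: 0.22, 0.102 → sum = 0.322
V_4 = 0.322 / l_4 = 0.322 / 0.1 = 3.22 → 3.22

3.22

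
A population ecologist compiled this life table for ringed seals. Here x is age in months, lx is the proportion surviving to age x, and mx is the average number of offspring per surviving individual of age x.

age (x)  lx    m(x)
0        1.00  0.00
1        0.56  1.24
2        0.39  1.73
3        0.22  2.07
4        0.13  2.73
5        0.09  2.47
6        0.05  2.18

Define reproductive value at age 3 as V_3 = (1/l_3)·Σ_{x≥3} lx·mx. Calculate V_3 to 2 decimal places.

5.19

lx·mx for x ≥ 3: 0.4554, 0.3549, 0.2223, 0.109 → sum = 1.1416
V_3 = 1.1416 / l_3 = 1.1416 / 0.22 = 5.189091… → 5.19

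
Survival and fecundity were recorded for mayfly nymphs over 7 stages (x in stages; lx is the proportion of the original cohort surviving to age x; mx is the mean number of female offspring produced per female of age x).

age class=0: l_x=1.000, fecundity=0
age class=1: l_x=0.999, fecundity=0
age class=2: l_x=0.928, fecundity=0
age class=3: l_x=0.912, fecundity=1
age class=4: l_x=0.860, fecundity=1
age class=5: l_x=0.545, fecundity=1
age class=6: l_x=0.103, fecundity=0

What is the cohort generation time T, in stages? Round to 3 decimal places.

lx·mx: 0, 0, 0, 0.912, 0.86, 0.545, 0 → R0 = 2.317
x·lx·mx: 0, 0, 0, 2.736, 3.44, 2.725, 0 → Σ = 8.901
T = 8.901 / 2.317 = 3.841606… → 3.842

3.842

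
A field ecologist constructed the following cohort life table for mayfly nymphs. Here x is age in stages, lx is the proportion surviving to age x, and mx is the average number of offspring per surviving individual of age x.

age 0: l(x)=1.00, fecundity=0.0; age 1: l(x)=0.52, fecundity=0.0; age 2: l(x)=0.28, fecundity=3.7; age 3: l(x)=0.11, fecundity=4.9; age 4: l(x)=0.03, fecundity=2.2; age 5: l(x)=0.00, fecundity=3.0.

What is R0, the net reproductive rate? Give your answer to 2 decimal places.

lx·mx by age: 0, 0, 1.036, 0.539, 0.066, 0
R0 = Σ lx·mx = 1.641 → 1.64

1.64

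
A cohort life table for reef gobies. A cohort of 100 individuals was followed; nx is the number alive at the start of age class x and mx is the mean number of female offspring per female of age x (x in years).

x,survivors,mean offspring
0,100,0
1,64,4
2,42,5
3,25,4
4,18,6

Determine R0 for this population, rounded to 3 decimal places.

lx = nx/n0 = nx/100: 1, 0.64, 0.42, 0.25, 0.18
lx·mx by age: 0, 2.56, 2.1, 1, 1.08
R0 = Σ lx·mx = 6.74 → 6.740

6.740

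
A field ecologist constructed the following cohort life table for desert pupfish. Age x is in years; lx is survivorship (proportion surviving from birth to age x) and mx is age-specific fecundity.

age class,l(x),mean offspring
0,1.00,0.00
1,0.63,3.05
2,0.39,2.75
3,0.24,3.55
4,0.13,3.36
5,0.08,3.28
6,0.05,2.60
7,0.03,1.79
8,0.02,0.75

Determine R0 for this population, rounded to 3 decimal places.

4.744

lx·mx by age: 0, 1.9215, 1.0725, 0.852, 0.4368, 0.2624, 0.13, 0.0537, 0.015
R0 = Σ lx·mx = 4.7439 → 4.744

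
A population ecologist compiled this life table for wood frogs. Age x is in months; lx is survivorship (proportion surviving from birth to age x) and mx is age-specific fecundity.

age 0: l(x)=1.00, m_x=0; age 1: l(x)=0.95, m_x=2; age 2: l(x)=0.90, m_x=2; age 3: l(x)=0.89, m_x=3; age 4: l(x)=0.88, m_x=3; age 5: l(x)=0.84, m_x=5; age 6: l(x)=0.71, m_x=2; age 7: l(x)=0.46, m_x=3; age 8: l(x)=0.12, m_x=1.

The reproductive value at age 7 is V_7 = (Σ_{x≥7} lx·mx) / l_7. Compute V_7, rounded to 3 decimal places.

lx·mx for x ≥ 7: 1.38, 0.12 → sum = 1.5
V_7 = 1.5 / l_7 = 1.5 / 0.46 = 3.26087… → 3.261

3.261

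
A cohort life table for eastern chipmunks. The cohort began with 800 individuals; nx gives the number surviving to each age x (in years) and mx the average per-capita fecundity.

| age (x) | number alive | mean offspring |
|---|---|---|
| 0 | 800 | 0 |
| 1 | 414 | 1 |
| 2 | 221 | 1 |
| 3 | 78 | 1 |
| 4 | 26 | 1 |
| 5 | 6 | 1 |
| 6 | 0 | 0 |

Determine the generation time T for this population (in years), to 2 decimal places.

lx = nx/n0 = nx/800: 1, 0.5175, 0.27625, 0.0975, 0.0325, 0.0075, 0
lx·mx: 0, 0.5175, 0.27625, 0.0975, 0.0325, 0.0075, 0 → R0 = 0.93125
x·lx·mx: 0, 0.5175, 0.5525, 0.2925, 0.13, 0.0375, 0 → Σ = 1.53
T = 1.53 / 0.93125 = 1.642953… → 1.64

1.64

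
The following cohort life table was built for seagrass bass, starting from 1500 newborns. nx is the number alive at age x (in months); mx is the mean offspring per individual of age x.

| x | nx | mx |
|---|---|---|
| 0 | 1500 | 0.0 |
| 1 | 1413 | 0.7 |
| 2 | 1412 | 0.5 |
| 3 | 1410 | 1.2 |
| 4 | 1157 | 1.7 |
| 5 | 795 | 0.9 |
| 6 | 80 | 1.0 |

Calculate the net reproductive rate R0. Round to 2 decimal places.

lx = nx/n0 = nx/1500: 1, 0.942, 0.94133…, 0.94, 0.77133…, 0.53, 0.05333…
lx·mx by age: 0, 0.6594, 0.470667…, 1.128, 1.311267…, 0.477, 0.053333…
R0 = Σ lx·mx = 4.099667… → 4.10

4.10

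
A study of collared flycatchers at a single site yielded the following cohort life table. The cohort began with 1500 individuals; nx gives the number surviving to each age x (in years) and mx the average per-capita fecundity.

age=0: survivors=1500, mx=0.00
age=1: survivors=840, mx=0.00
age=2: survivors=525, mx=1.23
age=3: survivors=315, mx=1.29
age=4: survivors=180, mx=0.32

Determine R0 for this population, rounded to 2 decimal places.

0.74

lx = nx/n0 = nx/1500: 1, 0.56, 0.35, 0.21, 0.12
lx·mx by age: 0, 0, 0.4305, 0.2709, 0.0384
R0 = Σ lx·mx = 0.7398 → 0.74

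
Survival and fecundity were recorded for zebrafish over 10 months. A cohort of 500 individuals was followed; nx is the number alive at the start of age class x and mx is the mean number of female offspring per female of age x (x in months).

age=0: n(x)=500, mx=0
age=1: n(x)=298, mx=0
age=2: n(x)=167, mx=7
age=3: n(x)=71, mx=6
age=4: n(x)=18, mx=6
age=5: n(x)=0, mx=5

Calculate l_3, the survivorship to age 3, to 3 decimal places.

0.142

l_3 = n_3/n_0 = 71/500 = 0.142 → 0.142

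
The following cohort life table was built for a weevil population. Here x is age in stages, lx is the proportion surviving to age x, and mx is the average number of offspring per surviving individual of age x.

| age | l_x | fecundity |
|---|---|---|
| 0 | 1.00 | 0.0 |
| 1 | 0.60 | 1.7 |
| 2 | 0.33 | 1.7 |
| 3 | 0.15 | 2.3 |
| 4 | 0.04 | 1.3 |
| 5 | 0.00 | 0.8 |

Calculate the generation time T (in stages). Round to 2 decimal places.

lx·mx: 0, 1.02, 0.561, 0.345, 0.052, 0 → R0 = 1.978
x·lx·mx: 0, 1.02, 1.122, 1.035, 0.208, 0 → Σ = 3.385
T = 3.385 / 1.978 = 1.711325… → 1.71

1.71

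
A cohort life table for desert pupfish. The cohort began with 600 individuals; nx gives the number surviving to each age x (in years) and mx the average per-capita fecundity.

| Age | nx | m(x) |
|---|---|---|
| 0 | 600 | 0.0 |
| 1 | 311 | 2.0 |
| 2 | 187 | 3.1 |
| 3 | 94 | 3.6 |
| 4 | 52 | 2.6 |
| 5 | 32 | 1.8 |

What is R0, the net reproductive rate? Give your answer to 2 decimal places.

lx = nx/n0 = nx/600: 1, 0.51833…, 0.31167…, 0.15667…, 0.08667…, 0.05333…
lx·mx by age: 0, 1.036667…, 0.966167…, 0.564…, 0.225333…, 0.096…
R0 = Σ lx·mx = 2.888167… → 2.89

2.89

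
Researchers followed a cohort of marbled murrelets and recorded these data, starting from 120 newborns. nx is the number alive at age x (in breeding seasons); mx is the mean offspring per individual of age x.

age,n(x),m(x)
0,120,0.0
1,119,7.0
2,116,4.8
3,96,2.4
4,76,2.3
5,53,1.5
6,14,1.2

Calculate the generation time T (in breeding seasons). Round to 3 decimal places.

2.028

lx = nx/n0 = nx/120: 1, 0.99167…, 0.96667…, 0.8, 0.63333…, 0.44167…, 0.11667…
lx·mx: 0, 6.941667…, 4.64…, 1.92, 1.456667…, 0.6625…, 0.14… → R0 = 15.760833…
x·lx·mx: 0, 6.941667…, 9.28…, 5.76, 5.826667…, 3.3125…, 0.84… → Σ = 31.960833…
T = 31.960833… / 15.760833… = 2.027864… → 2.028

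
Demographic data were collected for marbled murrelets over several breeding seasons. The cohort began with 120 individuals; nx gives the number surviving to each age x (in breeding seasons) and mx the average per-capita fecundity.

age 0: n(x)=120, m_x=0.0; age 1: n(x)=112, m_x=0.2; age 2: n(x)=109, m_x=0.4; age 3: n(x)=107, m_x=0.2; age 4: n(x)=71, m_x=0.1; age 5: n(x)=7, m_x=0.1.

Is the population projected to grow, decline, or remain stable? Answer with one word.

lx = nx/n0 = nx/120: 1, 0.93333…, 0.90833…, 0.89167…, 0.59167…, 0.05833…
R0 = Σ lx·mx = 0 + 0.186667… + 0.363333… + 0.178333… + 0.059167… + 0.005833… = 0.793333…
R0 < 1, so the population is declining.

declining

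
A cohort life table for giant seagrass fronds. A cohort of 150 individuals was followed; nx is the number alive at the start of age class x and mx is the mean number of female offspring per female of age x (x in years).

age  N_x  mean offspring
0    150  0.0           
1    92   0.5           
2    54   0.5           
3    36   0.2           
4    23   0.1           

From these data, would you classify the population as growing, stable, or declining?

declining

lx = nx/n0 = nx/150: 1, 0.61333…, 0.36, 0.24, 0.15333…
R0 = Σ lx·mx = 0 + 0.306667… + 0.18 + 0.048 + 0.015333… = 0.55…
R0 < 1, so the population is declining.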